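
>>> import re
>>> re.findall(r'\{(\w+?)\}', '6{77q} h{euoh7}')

Scanning left to right: at [1:6] match '{77q}', group 1 = '77q'; at [8:15] match '{euoh7}', group 1 = 'euoh7'.
One capturing group, so `findall` returns just the captured substring from each match — 2 in all.

['77q', 'euoh7']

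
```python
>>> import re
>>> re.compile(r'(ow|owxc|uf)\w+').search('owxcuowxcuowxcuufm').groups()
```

The match spans [0:18] → 'owxcuowxcuowxcuufm'.
Captured: group 1 = 'ow'.

('ow',)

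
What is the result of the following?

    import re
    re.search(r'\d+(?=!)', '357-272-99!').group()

Lookahead/lookbehind check context without consuming it, so the matched span excludes the asserted characters.
The match spans [8:10] → '99'.

'99'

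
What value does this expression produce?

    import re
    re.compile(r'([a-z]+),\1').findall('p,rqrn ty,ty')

['ty']

After group 1 captures some text, `\1` only succeeds where that same text appears again.
Because there's exactly one group, `findall` drops the full match and keeps group 1 from the one hit.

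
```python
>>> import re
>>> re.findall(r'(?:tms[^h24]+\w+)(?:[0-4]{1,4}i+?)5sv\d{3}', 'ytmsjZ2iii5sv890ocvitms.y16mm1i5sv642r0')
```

Pattern: the literal 'tms', then one or more of any character except [h24], then one or more of a word character (non-capturing group); then 1 to 4 of a character in [0-4], then one or more of the literal 'i' (lazy) (non-capturing group); then the literal '5sv', then exactly 3 of a digit.
Matches: at [1:16] → 'tmsjZ2iii5sv890'; at [20:37] → 'tms.y16mm1i5sv642'.
`findall` yields the raw match text (2 of them) because the pattern has no groups.

['tmsjZ2iii5sv890', 'tms.y16mm1i5sv642']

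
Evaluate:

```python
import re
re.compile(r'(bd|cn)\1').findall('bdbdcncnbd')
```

['bd', 'cn']

The backreference `\1` re-matches whatever the first group consumed, character for character.
Matches: at [0:4] match 'bdbd', group 1 = 'bd'; at [4:8] match 'cncn', group 1 = 'cn'.
`findall` collects group 1 from each match (2 total).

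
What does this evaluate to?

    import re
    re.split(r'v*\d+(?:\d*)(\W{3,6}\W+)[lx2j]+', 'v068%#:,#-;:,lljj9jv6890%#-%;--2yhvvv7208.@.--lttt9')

This matches zero or more of the literal 'v', then one or more of a digit; then zero or more of a digit (non-capturing group); then 3 to 6 of a non-word character, then one or more of a non-word character (captured); then one or more of one of [lx2j].
The group in the pattern means `split` returns the separators' captures alongside the pieces.

['', '%#:,#-;:,', '9j', '%#-%;--', 'yh', '.@.--', 'ttt9']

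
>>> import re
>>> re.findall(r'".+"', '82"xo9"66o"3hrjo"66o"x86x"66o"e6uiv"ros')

['"xo9"66o"3hrjo"66o"x86x"66o"e6uiv"']

Matches: at [2:36] → '"xo9"66o"3hrjo"66o"x86x"66o"e6uiv"'.
With no groups in the pattern, `findall` gives back each whole match — 1 here.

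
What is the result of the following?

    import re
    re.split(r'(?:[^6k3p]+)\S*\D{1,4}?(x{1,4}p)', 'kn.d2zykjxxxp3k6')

This matches one or more of any character except [6k3p] (non-capturing group); then zero or more of a non-whitespace character, then 1 to 4 of a non-digit (lazy); then 1 to 4 of the literal 'x', then a literal 'p' (captured).
Matches to split on: at [1:13] → 'n.d2zykjxxxp'.
`re.split` interleaves the captured-group text with the surrounding fragments.

['k', 'xp', '3k6']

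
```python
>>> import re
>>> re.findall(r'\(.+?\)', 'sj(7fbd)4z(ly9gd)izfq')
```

['(7fbd)', '(ly9gd)']

Scanning left to right: at [2:8] → '(7fbd)'; at [10:17] → '(ly9gd)'.
Since nothing is captured, `findall` lists the 2 matched substrings directly.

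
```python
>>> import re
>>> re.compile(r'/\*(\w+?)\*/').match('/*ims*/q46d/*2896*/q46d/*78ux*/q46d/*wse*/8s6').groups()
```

('ims',)

With `match`, the pattern is implicitly anchored at the beginning.
The match spans [0:7] → '/*ims*/'.
Captured: group 1 = 'ims'.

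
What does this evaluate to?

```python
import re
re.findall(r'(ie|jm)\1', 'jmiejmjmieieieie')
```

['jm', 'ie', 'ie']

The backreference `\1` re-matches whatever the first group consumed, character for character.
Scanning left to right: at [4:8] match 'jmjm', group 1 = 'jm'; at [8:12] match 'ieie', group 1 = 'ie'; at [12:16] match 'ieie', group 1 = 'ie'.
Because there's exactly one group, `findall` drops the full match and keeps group 1 from each hit.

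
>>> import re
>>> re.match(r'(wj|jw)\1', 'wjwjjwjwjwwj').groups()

`\1` has to match the exact text group 1 already captured.
With `match`, the pattern is implicitly anchored at the beginning.
The match spans [0:4] → 'wjwj'.
Captured: group 1 = 'wj'.

('wj',)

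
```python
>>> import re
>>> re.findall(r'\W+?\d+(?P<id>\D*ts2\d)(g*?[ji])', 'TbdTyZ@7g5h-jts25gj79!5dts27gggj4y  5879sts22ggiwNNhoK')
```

[('dts27', 'gggj'), ('sts22', 'ggi')]

This matches one or more of a non-word character (lazy), then one or more of a digit; then zero or more of a non-digit, then the literal 'ts2', then a digit (captured as 'id'); then zero or more of the literal 'g' (lazy), then one of [ji] (captured).
Matches: at [21:32] match '!5dts27gggj', groups = ('dts27', 'gggj'); at [34:48] match '  5879sts22ggi', groups = ('sts22', 'ggi').
2 groups means each result is a tuple of 2 captured strings — 2 here.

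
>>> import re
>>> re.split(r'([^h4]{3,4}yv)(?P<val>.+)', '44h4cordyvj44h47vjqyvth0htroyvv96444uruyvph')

Because the pattern has a capturing group, `split` also inserts each captured text between the pieces.

['44h4', 'cordyv', 'j44h47vjqyvth0htroyvv96444uruyvph', '']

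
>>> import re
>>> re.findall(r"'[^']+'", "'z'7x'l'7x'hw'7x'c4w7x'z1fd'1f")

["'z'", "'l'", "'hw'", "'c4w7x'"]

With no groups in the pattern, `findall` gives back each whole match — 4 here.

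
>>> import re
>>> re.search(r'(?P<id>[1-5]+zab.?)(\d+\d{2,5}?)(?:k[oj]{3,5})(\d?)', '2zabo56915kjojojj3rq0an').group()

'2zabo56915kjojoj'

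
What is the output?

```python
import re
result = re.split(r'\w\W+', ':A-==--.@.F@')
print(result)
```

[':', '', '']

Splitting on the pattern gives 3 pieces.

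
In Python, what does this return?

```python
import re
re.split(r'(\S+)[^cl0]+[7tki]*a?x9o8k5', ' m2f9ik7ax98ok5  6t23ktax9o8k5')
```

With a capturing group present, the delimiter's captured portion is kept in the result list.

[' ', 'm2f9ik7ax98ok5', '']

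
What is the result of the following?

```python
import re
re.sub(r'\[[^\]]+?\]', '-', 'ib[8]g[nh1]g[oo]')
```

Matches: at [2:5] → '[8]'; at [6:11] → '[nh1]'; at [12:16] → '[oo]'.
Each match is replaced by '-'.

'ib-g-g-'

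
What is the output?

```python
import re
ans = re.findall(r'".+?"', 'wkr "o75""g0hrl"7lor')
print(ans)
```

['"o75"', '"g0hrl"']

`findall` yields the raw match text (2 of them) because the pattern has no groups.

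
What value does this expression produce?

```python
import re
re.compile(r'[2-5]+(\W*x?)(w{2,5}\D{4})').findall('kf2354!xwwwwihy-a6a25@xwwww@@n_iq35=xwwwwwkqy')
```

[('!x', 'wwwwihy-'), ('@x', 'wwww@@n_'), ('=x', 'wwwwwkqy')]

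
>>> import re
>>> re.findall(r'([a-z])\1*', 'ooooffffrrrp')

['o', 'f', 'r', 'p']

After group 1 captures some text, `\1` only succeeds where that same text appears again.
One capturing group, so `findall` returns just the captured substring from each match — 4 in all.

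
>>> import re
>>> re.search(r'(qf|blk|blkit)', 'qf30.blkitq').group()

The match spans [0:2] → 'qf'.

'qf'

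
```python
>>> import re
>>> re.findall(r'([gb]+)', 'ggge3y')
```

['ggg']

The pattern matches one or more of one of [gb] (captured).
Walking the string: at [0:3] match 'ggg', group 1 = 'ggg'.
With a single group, `findall` returns only what that group captured — 1 item.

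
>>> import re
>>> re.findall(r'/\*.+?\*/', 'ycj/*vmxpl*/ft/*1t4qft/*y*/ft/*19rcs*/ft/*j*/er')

Matches: at [3:12] → '/*vmxpl*/'; at [14:27] → '/*1t4qft/*y*/'; at [29:38] → '/*19rcs*/'; at [40:45] → '/*j*/'.
Since nothing is captured, `findall` lists the 4 matched substrings directly.

['/*vmxpl*/', '/*1t4qft/*y*/', '/*19rcs*/', '/*j*/']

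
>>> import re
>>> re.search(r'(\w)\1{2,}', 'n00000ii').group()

'00000'

`\1` is not a pattern — it's the concrete string captured by group 1, re-applied verbatim.
Unlike `match`, `search` isn't anchored — it looks for the pattern anywhere in the string.
The match spans [1:6] → '00000'.
Captured: group 1 = '0'.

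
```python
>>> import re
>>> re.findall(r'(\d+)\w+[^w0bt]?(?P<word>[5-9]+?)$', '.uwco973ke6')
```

Pattern: one or more of a digit (captured); then one or more of a word character, then optionally any character except [w0bt]; then one or more of a character in [5-9] (lazy) (captured as 'word'); then anchored at the end.
Scanning left to right: at [5:11] match '973ke6', groups = ('973', '6').
2 groups means the one result is a tuple of 2 captured strings — 1 here.

[('973', '6')]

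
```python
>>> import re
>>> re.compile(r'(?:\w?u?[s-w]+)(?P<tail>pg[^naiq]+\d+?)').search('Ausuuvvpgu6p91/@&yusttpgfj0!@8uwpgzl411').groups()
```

('pgu6p91/@&yusttpgfj0!@8uwpgzl411',)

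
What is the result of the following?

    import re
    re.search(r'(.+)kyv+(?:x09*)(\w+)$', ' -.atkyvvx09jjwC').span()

This matches one or more of any character (captured); then the literal 'ky', then one or more of the literal 'v'; then the literal 'x0', then zero or more of the literal '9' (non-capturing group); then one or more of a word character (captured); then anchored at the end.
The match spans [0:16] → ' -.atkyvvx09jjwC'.

(0, 16)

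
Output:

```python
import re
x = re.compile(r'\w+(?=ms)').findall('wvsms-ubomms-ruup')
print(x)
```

The `(?=…)`/`(?<=…)` assertion just peeks at neighbouring text; it doesn't advance the match position.
Matches: at [0:3] → 'wvs'; at [6:10] → 'ubom'.
Since nothing is captured, `findall` lists the 2 matched substrings directly.

['wvs', 'ubom']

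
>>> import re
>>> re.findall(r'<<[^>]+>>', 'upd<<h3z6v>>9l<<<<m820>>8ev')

Scanning left to right: at [3:12] → '<<h3z6v>>'; at [14:24] → '<<<<m820>>'.
No capturing groups, so `findall` returns the 2 full match strings.

['<<h3z6v>>', '<<<<m820>>']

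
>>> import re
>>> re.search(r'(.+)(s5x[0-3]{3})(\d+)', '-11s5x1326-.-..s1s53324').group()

'-11s5x1326'

Pattern: one or more of any character (captured); then the literal 's5', then the literal 'x', then exactly 3 of a character in [0-3] (captured); then one or more of a digit (captured).
The match spans [0:10] → '-11s5x1326'.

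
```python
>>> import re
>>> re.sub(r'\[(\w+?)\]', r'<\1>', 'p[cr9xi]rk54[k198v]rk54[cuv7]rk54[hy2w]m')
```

'p<cr9xi>rk54<k198v>rk54<cuv7>rk54<hy2w>m'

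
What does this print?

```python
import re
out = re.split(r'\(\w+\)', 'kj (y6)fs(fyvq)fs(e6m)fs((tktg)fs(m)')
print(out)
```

['kj ', 'fs', 'fs', 'fs(', 'fs', '']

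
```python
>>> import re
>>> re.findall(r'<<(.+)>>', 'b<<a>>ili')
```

`findall` collects group 1 from the one match (1 total).

['a']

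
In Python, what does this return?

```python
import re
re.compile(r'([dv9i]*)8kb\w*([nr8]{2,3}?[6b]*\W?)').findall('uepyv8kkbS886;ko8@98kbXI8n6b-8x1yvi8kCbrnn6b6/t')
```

The pattern matches zero or more of one of [dv9i] (captured); then a literal '8', then the literal 'kb', then zero or more of a word character; then 2 to 3 of one of [nr8] (lazy), then zero or more of one of [6b], then optionally a non-word character (captured).
With 2 capturing groups, `findall` returns a 2-tuple per match.

[('9', '8n6b-')]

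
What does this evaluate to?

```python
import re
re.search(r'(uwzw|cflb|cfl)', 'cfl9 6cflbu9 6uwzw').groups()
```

('cfl',)

Unlike `match`, `search` isn't anchored — it looks for the pattern anywhere in the string.
The match spans [0:3] → 'cfl'.
Captured: group 1 = 'cfl'.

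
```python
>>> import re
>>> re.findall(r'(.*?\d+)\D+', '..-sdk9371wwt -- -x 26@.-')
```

['..-sdk9371', '26']

The pattern matches zero or more of any character (lazy), then one or more of a digit (captured); then one or more of a non-digit.
Lazy quantifiers expand one character at a time until the remainder of the pattern can match.
Scanning left to right: at [0:20] match '..-sdk9371wwt -- -x ', group 1 = '..-sdk9371'; at [20:25] match '26@.-', group 1 = '26'.
One capturing group, so `findall` returns just the captured substring from each match — 2 in all.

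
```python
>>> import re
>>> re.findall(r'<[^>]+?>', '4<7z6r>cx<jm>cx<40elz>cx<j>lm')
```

['<7z6r>', '<jm>', '<40elz>', '<j>']

Scanning left to right: at [1:7] → '<7z6r>'; at [9:13] → '<jm>'; at [15:22] → '<40elz>'; at [24:27] → '<j>'.
`findall` yields the raw match text (4 of them) because the pattern has no groups.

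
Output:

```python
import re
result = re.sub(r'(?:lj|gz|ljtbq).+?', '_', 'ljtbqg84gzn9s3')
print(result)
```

Alternation tries branches left to right and keeps the first one that lets the overall match succeed at that position.
`sub` substitutes '_' at each match site.

_bqg84_9s3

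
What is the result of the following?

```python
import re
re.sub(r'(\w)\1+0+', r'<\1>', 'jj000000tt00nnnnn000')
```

'<j><t><n>'

The backreference `\1` re-matches whatever the first group consumed, character for character.
`\1` in the replacement pulls in group 1's text for each match.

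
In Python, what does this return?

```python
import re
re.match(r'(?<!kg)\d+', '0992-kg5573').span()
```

`re.match` only tries the pattern at the start of the string.
The match spans [0:4] → '0992'.

(0, 4)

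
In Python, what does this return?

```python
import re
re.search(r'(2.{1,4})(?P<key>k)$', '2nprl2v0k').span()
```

The pattern matches a literal '2', then 1 to 4 of any character (captured); then a literal 'k' (captured as 'key'); then anchored at the end.
`re.search` tries every starting position until one works.
The match spans [5:9] → '2v0k'.
Captured: group 1 = '2v0', group 2 = 'k'.

(5, 9)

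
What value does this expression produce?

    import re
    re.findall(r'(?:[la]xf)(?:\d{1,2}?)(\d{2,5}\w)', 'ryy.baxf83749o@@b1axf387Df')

Pattern: one of [la], then the literal 'xf' (non-capturing group); then 1 to 2 of a digit (lazy) (non-capturing group); then 2 to 5 of a digit, then a word character (captured).
A non-greedy quantifier consumes as few characters as it can — just enough that the remainder of the pattern still matches from where it stops; whatever follows it matches normally.
Matches: at [5:14] match 'axf83749o', group 1 = '3749o'; at [18:25] match 'axf387D', group 1 = '87D'.
One capturing group, so `findall` returns just the captured substring from each match — 2 in all.

['3749o', '87D']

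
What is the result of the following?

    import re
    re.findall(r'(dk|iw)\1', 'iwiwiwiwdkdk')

['iw', 'iw', 'dk']

A backreference is literal: `\1` must see the identical characters the first group matched.
Because there's exactly one group, `findall` drops the full match and keeps group 1 from each hit.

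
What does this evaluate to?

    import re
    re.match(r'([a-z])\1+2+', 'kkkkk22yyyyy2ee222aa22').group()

`\1` is not a pattern — it's the concrete string captured by group 1, re-applied verbatim.
`re.match` only tries the pattern at the start of the string.
The match spans [0:7] → 'kkkkk22'.
Captured: group 1 = 'k'.

'kkkkk22'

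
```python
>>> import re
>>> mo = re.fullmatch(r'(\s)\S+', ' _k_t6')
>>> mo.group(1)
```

Pattern: whitespace (captured); then one or more of a non-whitespace character.
`re.fullmatch` requires the pattern to consume the entire string.
The match spans [0:6] → ' _k_t6'.
Captured: group 1 = ' '.

' '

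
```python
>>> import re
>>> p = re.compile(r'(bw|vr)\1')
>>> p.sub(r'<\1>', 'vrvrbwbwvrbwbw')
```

After group 1 captures some text, `\1` only succeeds where that same text appears again.
Matches: at [0:4] → 'vrvr'; at [4:8] → 'bwbw'; at [10:14] → 'bwbw'.
`\1` in the replacement pulls in group 1's text for each match.

'<vr><bw>vr<bw>'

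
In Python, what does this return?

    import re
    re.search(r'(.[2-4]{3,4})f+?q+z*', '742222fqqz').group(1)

This matches any character, then 3 to 4 of a character in [2-4] (captured); then one or more of the literal 'f' (lazy), then one or more of the literal 'q'; then zero or more of a literal 'z'.
Unlike `match`, `search` isn't anchored — it looks for the pattern anywhere in the string.
The match spans [1:10] → '42222fqqz'.
Captured: group 1 = '42222'.

'42222'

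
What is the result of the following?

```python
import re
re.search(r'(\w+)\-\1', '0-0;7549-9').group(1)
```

'0'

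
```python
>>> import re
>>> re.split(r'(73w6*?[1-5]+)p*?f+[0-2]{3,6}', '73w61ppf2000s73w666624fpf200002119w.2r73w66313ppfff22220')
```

['', '73w61', 's73w666624fpf200002119w.2r', '73w66313', '']

This matches the literal '73w', then zero or more of the literal '6' (lazy), then one or more of a character in [1-5] (captured); then zero or more of a literal 'p' (lazy), then one or more of the literal 'f', then 3 to 6 of a character in [0-2].
Matches to split on: at [0:12] → '73w61ppf2000'; at [38:56] → '73w66313ppfff22220'.
The group in the pattern means `split` returns the separators' captures alongside the pieces.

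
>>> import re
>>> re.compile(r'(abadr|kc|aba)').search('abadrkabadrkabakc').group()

'abadr'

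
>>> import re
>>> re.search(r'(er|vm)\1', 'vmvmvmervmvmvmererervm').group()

'vmvm'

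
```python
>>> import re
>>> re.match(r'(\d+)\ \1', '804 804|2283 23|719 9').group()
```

After group 1 captures some text, `\1` only succeeds where that same text appears again.
With `match`, the pattern is implicitly anchored at the beginning.
The match spans [0:7] → '804 804'.
Captured: group 1 = '804'.

'804 804'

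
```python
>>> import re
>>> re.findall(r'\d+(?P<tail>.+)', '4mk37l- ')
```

The pattern matches one or more of a digit; then one or more of any character (captured as 'tail').
Scanning left to right: at [0:8] match '4mk37l- ', group 1 = 'mk37l- '.
One capturing group, so `findall` returns just the captured substring from the one match — 1 in all.

['mk37l- ']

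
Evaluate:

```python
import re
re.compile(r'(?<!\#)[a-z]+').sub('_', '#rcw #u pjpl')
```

'#r_ #u _'

Because the assertion is negative and zero-width, positions next to the forbidden text are skipped.
Matches: at [2:4] → 'cw'; at [8:12] → 'pjpl'.
Each match is replaced by '_'.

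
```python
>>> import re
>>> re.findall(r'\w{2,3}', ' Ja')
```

['Ja']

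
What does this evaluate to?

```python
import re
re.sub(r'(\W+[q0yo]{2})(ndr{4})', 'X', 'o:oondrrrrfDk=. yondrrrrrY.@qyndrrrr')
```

This matches one or more of a non-word character, then exactly 2 of one of [q0yo] (captured); then the literal 'nd', then exactly 4 of the literal 'r' (captured).
Matches: at [1:10] → ':oondrrrr'; at [13:24] → '=. yondrrrr'; at [26:36] → '.@qyndrrrr'.
Each match is replaced by 'X'.

'oXfDkXrYX'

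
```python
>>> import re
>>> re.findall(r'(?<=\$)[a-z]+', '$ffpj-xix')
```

['ffpj']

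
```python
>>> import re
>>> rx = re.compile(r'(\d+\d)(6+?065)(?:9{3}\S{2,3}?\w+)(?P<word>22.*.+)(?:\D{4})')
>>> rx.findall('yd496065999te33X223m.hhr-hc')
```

The pattern matches one or more of a digit, then a digit (captured); then one or more of a literal '6' (lazy), then the literal '065' (captured); then exactly 3 of the literal '9', then 2 to 3 of a non-whitespace character (lazy), then one or more of a word character (non-capturing group); then the literal '22', then zero or more of any character, then one or more of any character (captured as 'word'); then exactly 4 of a non-digit (non-capturing group).
Multiple groups make `findall` return tuples — one 3-tuple for the one match.

[('49', '6065', '223m.hh')]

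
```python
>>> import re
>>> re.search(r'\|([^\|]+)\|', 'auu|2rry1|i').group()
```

'|2rry1|'

Unlike `match`, `search` isn't anchored — it looks for the pattern anywhere in the string.
The match spans [3:10] → '|2rry1|'.
Captured: group 1 = '2rry1'.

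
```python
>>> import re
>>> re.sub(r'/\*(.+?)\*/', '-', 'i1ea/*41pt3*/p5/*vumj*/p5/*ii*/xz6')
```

'i1ea-p5-p5-xz6'

A non-greedy quantifier consumes as few characters as it can — just enough that the remainder of the pattern still matches from where it stops; whatever follows it matches normally.
Matches: at [4:13] → '/*41pt3*/'; at [15:23] → '/*vumj*/'; at [25:31] → '/*ii*/'.
Every occurrence is swapped for '-'.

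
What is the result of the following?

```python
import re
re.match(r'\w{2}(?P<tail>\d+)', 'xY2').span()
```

Pattern: exactly 2 of a word character; then one or more of a digit (captured as 'tail').
`re.match` won't scan ahead — the pattern has to work from the very first character.
The match spans [0:3] → 'xY2'.
Captured: group 1 = '2'.

(0, 3)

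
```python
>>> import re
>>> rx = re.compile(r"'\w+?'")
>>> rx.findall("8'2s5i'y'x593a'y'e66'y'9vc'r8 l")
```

`findall` yields the raw match text (4 of them) because the pattern has no groups.

["'2s5i'", "'x593a'", "'e66'", "'9vc'"]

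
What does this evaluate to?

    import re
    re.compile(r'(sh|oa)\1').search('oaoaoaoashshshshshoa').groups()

('oa',)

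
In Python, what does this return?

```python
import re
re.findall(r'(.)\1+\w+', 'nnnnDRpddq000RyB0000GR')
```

['n']

`\1` is not a pattern — it's the concrete string captured by group 1, re-applied verbatim.
Walking the string: at [0:22] match 'nnnnDRpddq000RyB0000GR', group 1 = 'n'.
One capturing group, so `findall` returns just the captured substring from the one match — 1 in all.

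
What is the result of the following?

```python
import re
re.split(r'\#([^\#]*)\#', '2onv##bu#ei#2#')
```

Matches to split on: at [4:6] → '##'; at [8:12] → '#ei#'.
Because the pattern has a capturing group, `split` also inserts each captured text between the pieces.

['2onv', '', 'bu', 'ei', '2#']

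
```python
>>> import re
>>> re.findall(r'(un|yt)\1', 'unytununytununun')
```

['un', 'un']

A backreference is literal: `\1` must see the identical characters the first group matched.
Walking the string: at [4:8] match 'unun', group 1 = 'un'; at [10:14] match 'unun', group 1 = 'un'.
`findall` collects group 1 from each match (2 total).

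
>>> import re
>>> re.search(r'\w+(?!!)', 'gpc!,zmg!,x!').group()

A negative assertion filters positions out without eating any characters.
`re.search` tries every starting position until one works.
The match spans [0:2] → 'gp'.

'gp'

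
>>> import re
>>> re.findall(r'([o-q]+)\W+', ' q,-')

['q']

This matches one or more of a character in [o-q] (captured); then one or more of a non-word character.
Matches: at [1:4] match 'q,-', group 1 = 'q'.
Because there's exactly one group, `findall` drops the full match and keeps group 1 from the one hit.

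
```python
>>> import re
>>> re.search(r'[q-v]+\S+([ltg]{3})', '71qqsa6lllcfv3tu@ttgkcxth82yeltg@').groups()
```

('ltg',)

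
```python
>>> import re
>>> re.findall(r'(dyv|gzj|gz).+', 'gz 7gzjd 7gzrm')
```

['gz']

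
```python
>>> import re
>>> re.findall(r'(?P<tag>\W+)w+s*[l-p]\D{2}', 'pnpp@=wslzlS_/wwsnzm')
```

['@=', '/']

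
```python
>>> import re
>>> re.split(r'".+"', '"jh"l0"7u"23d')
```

['', '23d']

Matches to split on: at [0:10] → '"jh"l0"7u"'.
Each match becomes a cut point; 2 segments remain.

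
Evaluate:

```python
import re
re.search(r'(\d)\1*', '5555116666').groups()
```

('5',)

After group 1 captures some text, `\1` only succeeds where that same text appears again.
`re.search` scans for the first position where the pattern succeeds.
The match spans [0:4] → '5555'.
Captured: group 1 = '5'.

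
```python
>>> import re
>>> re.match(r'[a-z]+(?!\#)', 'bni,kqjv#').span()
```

(0, 3)

The negative lookaround is zero-width — it rules out positions where the adjacent text would match, without consuming anything.
`re.match` won't scan ahead — the pattern has to work from the very first character.
The match spans [0:3] → 'bni'.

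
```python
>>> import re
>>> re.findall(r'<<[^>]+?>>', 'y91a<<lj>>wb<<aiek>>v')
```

['<<lj>>', '<<aiek>>']

With no groups in the pattern, `findall` gives back each whole match — 2 here.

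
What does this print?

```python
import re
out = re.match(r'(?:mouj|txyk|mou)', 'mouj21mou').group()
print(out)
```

Alternation isn't longest-match — the leftmost alternative that fits at this position is chosen.
With `match`, the pattern is implicitly anchored at the beginning.
The match spans [0:4] → 'mouj'.

mouj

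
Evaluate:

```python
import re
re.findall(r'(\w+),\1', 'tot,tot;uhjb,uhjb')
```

['tot', 'uhjb']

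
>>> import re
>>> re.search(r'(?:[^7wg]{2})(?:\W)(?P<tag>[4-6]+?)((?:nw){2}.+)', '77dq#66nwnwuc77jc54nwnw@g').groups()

('66', 'nwnwuc77jc54nwnw@g')

This matches exactly 2 of any character except [7wg] (non-capturing group); then a non-word character (non-capturing group); then one or more of a character in [4-6] (lazy) (captured as 'tag'); then the literal 'nw' repeated 2 times, then one or more of any character (captured).
`re.search` tries every starting position until one works.
The match spans [2:25] → 'dq#66nwnwuc77jc54nwnw@g'.
Captured: group 1 = '66', group 2 = 'nwnwuc77jc54nwnw@g'.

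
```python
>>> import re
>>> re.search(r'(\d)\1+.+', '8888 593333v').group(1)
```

'8'

The backreference `\1` re-matches whatever the first group consumed, character for character.
Unlike `match`, `search` isn't anchored — it looks for the pattern anywhere in the string.
The match spans [0:12] → '8888 593333v'.
Captured: group 1 = '8'.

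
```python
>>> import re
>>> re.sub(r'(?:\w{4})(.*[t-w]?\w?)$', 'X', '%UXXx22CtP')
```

`sub` substitutes 'X' at each match site.

'%X'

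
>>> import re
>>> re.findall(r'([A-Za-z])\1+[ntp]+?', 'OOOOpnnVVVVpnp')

`\1` is not a pattern — it's the concrete string captured by group 1, re-applied verbatim.
Because there's exactly one group, `findall` drops the full match and keeps group 1 from each hit.

['O', 'V']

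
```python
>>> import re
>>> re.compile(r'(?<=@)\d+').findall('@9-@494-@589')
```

['9', '494', '589']

Because the assertion is zero-width, the text it checks is not consumed and won't appear in the result.
With no groups in the pattern, `findall` gives back each whole match — 3 here.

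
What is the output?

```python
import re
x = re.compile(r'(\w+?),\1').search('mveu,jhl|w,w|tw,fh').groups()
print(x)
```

('w',)

The match spans [9:12] → 'w,w'.
Captured: group 1 = 'w'.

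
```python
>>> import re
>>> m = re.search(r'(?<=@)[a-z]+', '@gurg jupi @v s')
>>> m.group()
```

'gurg'

The positive lookaround only admits positions where the adjacent text matches; those characters stay outside the span.
The match spans [1:5] → 'gurg'.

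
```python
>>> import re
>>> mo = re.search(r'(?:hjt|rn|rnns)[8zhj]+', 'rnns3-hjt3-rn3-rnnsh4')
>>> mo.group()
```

'rnnsh'

Unlike `match`, `search` isn't anchored — it looks for the pattern anywhere in the string.
The match spans [15:20] → 'rnnsh'.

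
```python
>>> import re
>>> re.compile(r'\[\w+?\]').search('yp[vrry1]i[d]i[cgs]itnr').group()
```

'[vrry1]'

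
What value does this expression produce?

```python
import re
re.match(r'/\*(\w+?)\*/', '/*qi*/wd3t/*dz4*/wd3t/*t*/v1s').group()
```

'/*qi*/'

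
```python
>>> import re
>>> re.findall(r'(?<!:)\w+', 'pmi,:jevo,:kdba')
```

The negative lookahead/lookbehind blocks any match where the forbidden context is present.
Since nothing is captured, `findall` lists the 3 matched substrings directly.

['pmi', 'evo', 'dba']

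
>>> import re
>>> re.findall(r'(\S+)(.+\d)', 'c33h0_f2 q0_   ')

[('c33h0_f2', ' q0')]

Pattern: one or more of a non-whitespace character (captured); then one or more of any character, then a digit (captured).
Walking the string: at [0:11] match 'c33h0_f2 q0', groups = ('c33h0_f2', ' q0').
`findall` packs the 2 group values into a tuple for every match.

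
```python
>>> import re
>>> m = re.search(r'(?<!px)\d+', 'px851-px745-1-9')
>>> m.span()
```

The negative lookaround is zero-width — it rules out positions where the adjacent text would match, without consuming anything.
The match spans [3:5] → '51'.

(3, 5)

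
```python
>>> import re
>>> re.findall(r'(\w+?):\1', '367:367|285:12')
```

['367']

After group 1 captures some text, `\1` only succeeds where that same text appears again.
Matches: at [0:7] match '367:367', group 1 = '367'.
Because there's exactly one group, `findall` drops the full match and keeps group 1 from the one hit.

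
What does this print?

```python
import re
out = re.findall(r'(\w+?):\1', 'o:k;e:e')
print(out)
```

The backreference `\1` re-matches whatever the first group consumed, character for character.
`findall` collects group 1 from the one match (1 total).

['e']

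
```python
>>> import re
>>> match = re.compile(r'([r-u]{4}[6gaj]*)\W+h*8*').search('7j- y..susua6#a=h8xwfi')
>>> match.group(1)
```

'susua6'

This matches exactly 4 of a character in [r-u], then zero or more of one of [6gaj] (captured); then one or more of a non-word character, then zero or more of a literal 'h', then zero or more of the literal '8'.
Unlike `match`, `search` isn't anchored — it looks for the pattern anywhere in the string.
The match spans [7:14] → 'susua6#'.
Captured: group 1 = 'susua6'.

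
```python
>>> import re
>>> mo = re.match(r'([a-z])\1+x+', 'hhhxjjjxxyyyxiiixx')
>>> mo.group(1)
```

'h'

The match spans [0:4] → 'hhhx'.
Captured: group 1 = 'h'.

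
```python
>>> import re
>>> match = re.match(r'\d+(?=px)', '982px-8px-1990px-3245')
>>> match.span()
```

(0, 3)

With `match`, the pattern is implicitly anchored at the beginning.
The match spans [0:3] → '982'.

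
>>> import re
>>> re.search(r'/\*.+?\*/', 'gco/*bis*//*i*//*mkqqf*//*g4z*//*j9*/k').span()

(3, 10)

The `?` after the quantifier makes it lazy — it takes as little as possible before letting the rest of the pattern try.
The match spans [3:10] → '/*bis*/'.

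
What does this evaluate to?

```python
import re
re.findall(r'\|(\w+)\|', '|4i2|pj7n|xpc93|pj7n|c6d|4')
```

['4i2', 'xpc93', 'c6d']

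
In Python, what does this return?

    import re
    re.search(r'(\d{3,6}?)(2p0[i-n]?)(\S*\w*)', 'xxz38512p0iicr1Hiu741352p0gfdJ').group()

'38512p0iicr1Hiu741352p0gfdJ'

Pattern: 3 to 6 of a digit (lazy) (captured); then the literal '2p0', then optionally a character in [i-n] (captured); then zero or more of a non-whitespace character, then zero or more of a word character (captured).
`re.search` tries every starting position until one works.
The match spans [3:30] → '38512p0iicr1Hiu741352p0gfdJ'.
Captured: group 1 = '3851', group 2 = '2p0i', group 3 = 'icr1Hiu741352p0gfdJ'.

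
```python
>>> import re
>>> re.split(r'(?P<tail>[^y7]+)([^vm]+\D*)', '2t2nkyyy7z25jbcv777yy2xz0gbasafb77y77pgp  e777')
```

['', '2t2nk', 'yyy7z25jbcv', '777yy', '2xz0gbasafb', '77y77pgp  e777', '']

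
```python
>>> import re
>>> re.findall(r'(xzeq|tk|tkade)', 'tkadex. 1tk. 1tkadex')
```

['tk', 'tk', 'tk']

Alternation tries branches left to right and keeps the first one that lets the overall match succeed at that position.
Matches: at [0:2] match 'tk', group 1 = 'tk'; at [9:11] match 'tk', group 1 = 'tk'; at [14:16] match 'tk', group 1 = 'tk'.
One capturing group, so `findall` returns just the captured substring from each match — 3 in all.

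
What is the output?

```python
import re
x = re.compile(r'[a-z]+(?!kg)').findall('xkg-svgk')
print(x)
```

['xkg', 'svgk']

`(?!…)`/`(?<!…)` only lets a position through if the neighbouring text does NOT match; no characters are consumed.
Walking the string: at [0:3] → 'xkg'; at [4:8] → 'svgk'.
With no groups in the pattern, `findall` gives back each whole match — 2 here.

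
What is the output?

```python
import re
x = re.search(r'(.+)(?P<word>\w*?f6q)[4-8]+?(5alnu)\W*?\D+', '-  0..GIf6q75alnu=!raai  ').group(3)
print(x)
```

The match spans [0:25] → '-  0..GIf6q75alnu=!raai  '.
Captured: group 1 = '-  0..GI', group 2 = 'f6q', group 3 = '5alnu'.

5alnu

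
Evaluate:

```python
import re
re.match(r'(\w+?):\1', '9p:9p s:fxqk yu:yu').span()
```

(0, 5)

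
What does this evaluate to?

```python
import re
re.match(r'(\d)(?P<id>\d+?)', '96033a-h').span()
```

(0, 2)

`re.match` only tries the pattern at the start of the string.
The match spans [0:2] → '96'.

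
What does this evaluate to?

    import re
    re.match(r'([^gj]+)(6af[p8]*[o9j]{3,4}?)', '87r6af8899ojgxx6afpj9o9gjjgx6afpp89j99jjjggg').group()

This matches one or more of any character except [gj] (captured); then the literal '6af', then zero or more of one of [p8], then 3 to 4 of one of [o9j] (lazy) (captured).
The `?` after the quantifier makes it lazy — it takes as little as possible before letting the rest of the pattern try.
`re.match` only tries the pattern at the start of the string.
The match spans [0:11] → '87r6af8899o'.
Captured: group 1 = '87r', group 2 = '6af8899o'.

'87r6af8899o'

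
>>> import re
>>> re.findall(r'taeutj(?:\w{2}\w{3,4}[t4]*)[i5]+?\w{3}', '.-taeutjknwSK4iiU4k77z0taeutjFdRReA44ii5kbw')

`findall` yields the raw match text (2 of them) because the pattern has no groups.

['taeutjknwSK4iiU4', 'taeutjFdRReA44ii5k']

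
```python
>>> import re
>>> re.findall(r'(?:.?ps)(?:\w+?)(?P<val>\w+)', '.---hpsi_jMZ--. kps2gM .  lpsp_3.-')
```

['_jMZ', 'gM', '_3']

The pattern matches optionally any character, then the literal 'ps' (non-capturing group); then one or more of a word character (lazy) (non-capturing group); then one or more of a word character (captured as 'val').
Because the quantifier is non-greedy, it stops expanding at the earliest point where the rest of the pattern can succeed.
Walking the string: at [4:12] match 'hpsi_jMZ', group 1 = '_jMZ'; at [16:22] match 'kps2gM', group 1 = 'gM'; at [26:32] match 'lpsp_3', group 1 = '_3'.
With a single group, `findall` returns only what that group captured — 3 items.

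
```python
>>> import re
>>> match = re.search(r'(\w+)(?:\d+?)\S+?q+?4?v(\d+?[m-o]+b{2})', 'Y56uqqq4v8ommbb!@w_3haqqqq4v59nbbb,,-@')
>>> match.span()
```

This matches one or more of a word character (captured); then one or more of a digit (lazy) (non-capturing group); then one or more of a non-whitespace character (lazy); then one or more of a literal 'q' (lazy), then optionally the literal '4', then a literal 'v'; then one or more of a digit (lazy), then one or more of a character in [m-o], then exactly 2 of a literal 'b' (captured).
Unlike `match`, `search` isn't anchored — it looks for the pattern anywhere in the string.
The match spans [0:33] → 'Y56uqqq4v8ommbb!@w_3haqqqq4v59nbb'.
Captured: group 1 = 'Y56uqqq4v', group 2 = '59nbb'.

(0, 33)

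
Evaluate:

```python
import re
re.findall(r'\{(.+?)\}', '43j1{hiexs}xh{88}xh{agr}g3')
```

['hiexs', '88', 'agr']

Because the quantifier is non-greedy, it stops expanding at the earliest point where the rest of the pattern can succeed.
With a single group, `findall` returns only what that group captured — 3 items.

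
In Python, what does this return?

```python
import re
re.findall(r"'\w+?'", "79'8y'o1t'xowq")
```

Matches: at [2:6] → "'8y'".
No capturing groups, so `findall` returns the 1 full match string.

["'8y'"]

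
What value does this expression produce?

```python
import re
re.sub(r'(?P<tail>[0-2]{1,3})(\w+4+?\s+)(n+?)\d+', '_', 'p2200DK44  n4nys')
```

The pattern matches 1 to 3 of a character in [0-2] (captured as 'tail'); then one or more of a word character, then one or more of a literal '4' (lazy), then one or more of whitespace (captured); then one or more of a literal 'n' (lazy) (captured); then one or more of a digit.
Matches: at [1:13] → '2200DK44  n4'.
`sub` substitutes '_' at each match site.

'p_nys'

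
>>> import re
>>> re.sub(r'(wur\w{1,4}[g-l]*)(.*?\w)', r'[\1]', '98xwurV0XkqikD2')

The pattern matches the literal 'wur', then 1 to 4 of a word character, then zero or more of a character in [g-l] (captured); then zero or more of any character (lazy), then a word character (captured).
With the lazy modifier that quantifier settles for the fewest repetitions that let the rest of the pattern succeed (the atoms after it are unaffected and can still be greedy).
Matches: at [3:11] → 'wurV0Xkq'.
The replacement refers to a captured group, so each match is rewritten using its own captured text.

'98x[wurV0Xk]ikD2'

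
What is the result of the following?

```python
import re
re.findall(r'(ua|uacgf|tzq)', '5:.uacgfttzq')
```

['ua', 'tzq']

`|` is ordered: at each position the engine commits to the first alternative that works.
Scanning left to right: at [3:5] match 'ua', group 1 = 'ua'; at [9:12] match 'tzq', group 1 = 'tzq'.
`findall` collects group 1 from each match (2 total).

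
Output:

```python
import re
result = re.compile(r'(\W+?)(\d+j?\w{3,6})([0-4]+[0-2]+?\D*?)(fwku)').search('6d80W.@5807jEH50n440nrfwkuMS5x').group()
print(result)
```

.@5807jEH50n440nrfwku

This matches one or more of a non-word character (lazy) (captured); then one or more of a digit, then optionally a literal 'j', then 3 to 6 of a word character (captured); then one or more of a character in [0-4], then one or more of a character in [0-2] (lazy), then zero or more of a non-digit (lazy) (captured); then the literal 'f', then the literal 'wku' (captured).
`re.search` tries every starting position until one works.
The match spans [5:26] → '.@5807jEH50n440nrfwku'.
Captured: group 1 = '.@', group 2 = '5807jEH50n4', group 3 = '40nr', group 4 = 'fwku'.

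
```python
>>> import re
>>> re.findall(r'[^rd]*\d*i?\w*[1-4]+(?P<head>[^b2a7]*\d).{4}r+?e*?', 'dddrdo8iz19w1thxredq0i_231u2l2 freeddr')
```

With a single group, `findall` returns only what that group captured — 1 item.

['u2']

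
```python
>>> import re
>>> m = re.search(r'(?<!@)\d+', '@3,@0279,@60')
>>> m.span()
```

The negative lookahead/lookbehind blocks any match where the forbidden context is present.
Unlike `match`, `search` isn't anchored — it looks for the pattern anywhere in the string.
The match spans [5:8] → '279'.

(5, 8)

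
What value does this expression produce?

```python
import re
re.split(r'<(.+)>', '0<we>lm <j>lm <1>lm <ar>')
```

['0', 'we>lm <j>lm <1>lm <ar', '']

Matches to split on: at [1:24] → '<we>lm <j>lm <1>lm <ar>'.
Because the pattern has a capturing group, `split` also inserts each captured text between the pieces.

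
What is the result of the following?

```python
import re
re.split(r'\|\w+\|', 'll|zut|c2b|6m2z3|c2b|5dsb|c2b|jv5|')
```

Matches to split on: at [2:7] → '|zut|'; at [10:17] → '|6m2z3|'; at [20:26] → '|5dsb|'; at [29:34] → '|jv5|'.
`split` removes every match and returns the 5 fragments in between.

['ll', 'c2b', 'c2b', 'c2b', '']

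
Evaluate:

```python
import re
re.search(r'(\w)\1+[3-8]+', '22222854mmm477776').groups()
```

`\1` has to match the exact text group 1 already captured.
Unlike `match`, `search` isn't anchored — it looks for the pattern anywhere in the string.
The match spans [0:8] → '22222854'.
Captured: group 1 = '2'.

('2',)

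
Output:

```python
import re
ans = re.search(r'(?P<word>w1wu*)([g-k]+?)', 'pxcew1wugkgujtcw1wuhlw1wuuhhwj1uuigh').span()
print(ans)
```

Pattern: the literal 'w1w', then zero or more of a literal 'u' (captured as 'word'); then one or more of a character in [g-k] (lazy) (captured).
With the lazy modifier that quantifier settles for the fewest repetitions that let the rest of the pattern succeed (the atoms after it are unaffected and can still be greedy).
Unlike `match`, `search` isn't anchored — it looks for the pattern anywhere in the string.
The match spans [4:9] → 'w1wug'.
Captured: group 1 = 'w1wu', group 2 = 'g'.

(4, 9)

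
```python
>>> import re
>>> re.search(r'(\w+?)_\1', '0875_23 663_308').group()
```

A backreference is literal: `\1` must see the identical characters the first group matched.
`re.search` tries every starting position until one works.
The match spans [10:13] → '3_3'.
Captured: group 1 = '3'.

'3_3'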